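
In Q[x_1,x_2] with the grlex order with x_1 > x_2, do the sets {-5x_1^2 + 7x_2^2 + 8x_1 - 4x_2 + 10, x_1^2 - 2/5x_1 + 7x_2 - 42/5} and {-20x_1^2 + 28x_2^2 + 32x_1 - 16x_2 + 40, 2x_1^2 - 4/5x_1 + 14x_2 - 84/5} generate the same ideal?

Yes, the ideals are equal.

Equality of ideals is decidable: compute both reduced Gröbner bases (unique for the ordering) and check whether they agree.
Buchberger on the first generating set:
f_1 = -5x_1^2 + 7x_2^2 + 8x_1 - 4x_2 + 10, LT = x_1^2.
f_2 = x_1^2 - 2/5x_1 + 7x_2 - 42/5, LT = x_1^2.

S(f_1,f_2): lcm = x_1^2. S = -7/5x_2^2 - 6/5x_1 - 31/5x_2 + 32/5.
  leading term x_2^2: no divisor's leading term divides it; move -7/5x_2^2 to the remainder.
  leading term x_1: no divisor's leading term divides it; move -6/5x_1 to the remainder.
  leading term x_2: no divisor's leading term divides it; move -31/5x_2 to the remainder.
  leading term 1: no divisor's leading term divides it; move 32/5 to the remainder.
  remainder -7/5x_2^2 - 6/5x_1 - 31/5x_2 + 32/5 ≠ 0; add g_3 = -7/5x_2^2 - 6/5x_1 - 31/5x_2 + 32/5 to the basis.

The other S-polynomials (S(f_1,g_3), S(f_2,g_3)) all reduce to 0 modulo the current basis, so we have a Gröbner basis.
Inter-reduce: drop elements whose leading term is divisible by another's, tail-reduce, and make monic.
Reduced Gröbner basis: {x_1^2 - 2/5x_1 + 7x_2 - 42/5, x_2^2 + 6/7x_1 + 31/7x_2 - 32/7}.

Buchberger on the second generating set:
h_1 = -20x_1^2 + 28x_2^2 + 32x_1 - 16x_2 + 40, LT = x_1^2.
h_2 = 2x_1^2 - 4/5x_1 + 14x_2 - 84/5, LT = x_1^2.

S(h_1,h_2): lcm = x_1^2. S = -7/5x_2^2 - 6/5x_1 - 31/5x_2 + 32/5.
  leading term x_2^2: no divisor's leading term divides it; move -7/5x_2^2 to the remainder.
  leading term x_1: no divisor's leading term divides it; move -6/5x_1 to the remainder.
  leading term x_2: no divisor's leading term divides it; move -31/5x_2 to the remainder.
  leading term 1: no divisor's leading term divides it; move 32/5 to the remainder.
  remainder -7/5x_2^2 - 6/5x_1 - 31/5x_2 + 32/5 ≠ 0; add k_3 = -7/5x_2^2 - 6/5x_1 - 31/5x_2 + 32/5 to the basis.

The other S-polynomials (S(h_1,k_3), S(h_2,k_3)) all reduce to 0 modulo the current basis, so we have a Gröbner basis.
Inter-reduce: drop elements whose leading term is divisible by another's, tail-reduce, and make monic.
Reduced Gröbner basis: {x_1^2 - 2/5x_1 + 7x_2 - 42/5, x_2^2 + 6/7x_1 + 31/7x_2 - 32/7}.

Same reduced basis, so the two generating sets span the same ideal.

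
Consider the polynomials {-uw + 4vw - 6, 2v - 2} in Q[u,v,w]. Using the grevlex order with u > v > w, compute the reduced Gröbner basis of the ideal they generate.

f_1 = -uw + 4vw - 6, LT = uw.
f_2 = 2v - 2, LT = v.

S(f_1,f_2): leading monomials are coprime, so the S-polynomial reduces to 0 (Buchberger's first criterion).
Every S-polynomial of the final basis reduces to 0, so we have a Gröbner basis.

G = {uw - 4w + 6, v - 1}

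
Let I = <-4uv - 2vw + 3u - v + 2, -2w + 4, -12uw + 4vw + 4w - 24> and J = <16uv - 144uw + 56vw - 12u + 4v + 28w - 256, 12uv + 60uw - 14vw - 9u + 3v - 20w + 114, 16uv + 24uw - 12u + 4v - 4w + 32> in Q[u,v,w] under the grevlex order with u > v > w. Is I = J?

Yes, the ideals are equal.

For a fixed monomial order, each ideal has a unique reduced Gröbner basis; comparing bases decides equality.
Buchberger on the first generating set:
f_1 = -4uv - 2vw + 3u - v + 2, LT = uv.
f_2 = -2w + 4, LT = w.
f_3 = -12uw + 4vw + 4w - 24, LT = uw.

S(f_1,f_3): lcm = uvw. S = 1/3v^2w + 1/2vw^2 - 3/4uw + 7/12vw - 2v - 1/2w.
  reduce S modulo (f_1, f_2, f_3):
  remainder 2/3v^2 - 3/2u + 7/6v - 1 ≠ 0; add g_4 = 2/3v^2 - 3/2u + 7/6v - 1 to the basis.

S(f_2,f_3): lcm = uw. S = 1/3vw - 2u + 1/3w - 2.
  reduce S modulo (f_1, f_2, f_3, g_4):
  remainder -2u + 2/3v - 4/3 ≠ 0; add g_5 = -2u + 2/3v - 4/3 to the basis.

The other S-polynomials (S(f_1,f_2), S(f_1,g_4), S(f_2,g_4), S(f_3,g_4), S(f_1,g_5), S(f_2,g_5), S(f_3,g_5), S(g_4,g_5)) all reduce to 0 modulo the current basis, so we have a Gröbner basis.
Inter-reduce: drop elements whose leading term is divisible by another's, tail-reduce, and make monic.
Reduced Gröbner basis: {v^2 + v, u - 1/3v + 2/3, w - 2}.

Buchberger on the second generating set:
h_1 = 16uv - 144uw + 56vw - 12u + 4v + 28w - 256, LT = uv.
h_2 = 12uv + 60uw - 14vw - 9u + 3v - 20w + 114, LT = uv.
h_3 = 16uv + 24uw - 12u + 4v - 4w + 32, LT = uv.

S(h_1,h_2): lcm = uv. S = -14uw + 14/3vw + 41/12w - 51/2.
  reduce S modulo (h_1, h_2, h_3):
  remainder -14uw + 14/3vw + 41/12w - 51/2 ≠ 0; add k_4 = -14uw + 14/3vw + 41/12w - 51/2 to the basis.

S(h_1,h_3): lcm = uv. S = -21/2uw + 7/2vw + 2w - 18.
  reduce S modulo (h_1, h_2, h_3, k_4):
  remainder -9/16w + 9/8 ≠ 0; add k_5 = -9/16w + 9/8 to the basis.

S(h_1,k_4): lcm = uvw. S = 1/3v^2w - 9uw^2 + 7/2vw^2 - 3/4uw + 83/168vw + 7/4w^2 - 51/28v - 16w.
  reduce S modulo (h_1, h_2, h_3, k_4, k_5):
  remainder 2/3v^2 + 2/3v ≠ 0; add k_6 = 2/3v^2 + 2/3v to the basis.

S(k_4,k_5): lcm = uw. S = -1/3vw + 2u - 41/168w + 51/28.
  reduce S modulo (h_1, h_2, h_3, k_4, k_5, k_6):
  remainder 2u - 2/3v + 4/3 ≠ 0; add k_7 = 2u - 2/3v + 4/3 to the basis.

The other S-polynomials (S(h_2,h_3), S(h_2,k_4), S(h_3,k_4), S(h_1,k_5), S(h_2,k_5), S(h_3,k_5), S(h_1,k_6), S(h_2,k_6), S(h_3,k_6), S(k_4,k_6), S(k_5,k_6), S(h_1,k_7), S(h_2,k_7), S(h_3,k_7), S(k_4,k_7), S(k_5,k_7), S(k_6,k_7)) all reduce to 0 modulo the current basis, so we have a Gröbner basis.
Inter-reduce: drop elements whose leading term is divisible by another's, tail-reduce, and make monic.
Reduced Gröbner basis: {v^2 + v, u - 1/3v + 2/3, w - 2}.

Same reduced basis, so the two generating sets span the same ideal.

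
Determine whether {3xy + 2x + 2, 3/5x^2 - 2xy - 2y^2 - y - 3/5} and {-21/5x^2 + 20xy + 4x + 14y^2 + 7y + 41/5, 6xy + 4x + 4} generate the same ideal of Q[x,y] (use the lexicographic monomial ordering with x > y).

Since reduced Gröbner bases are canonical representatives of ideals under a given ordering, it suffices to compute and compare them.
Buchberger on the first generating set:
f_1 = 3xy + 2x + 2, LT = xy.
f_2 = 3/5x^2 - 2xy - 2y^2 - y - 3/5, LT = x^2.

S(f_1,f_2): lcm = x^2y. S = 2/3x^2 + 10/3xy^2 + 2/3x + 10/3y^3 + 5/3y^2 + y.
  leading term x^2: subtract (10/9)·f_2 from 2/3x^2 + 10/3xy^2 + 2/3x + 10/3y^3 + 5/3y^2 + y → 10/3xy^2 + 20/9xy + 2/3x + 10/3y^3 + 35/9y^2 + 19/9y + 2/3
  leading term xy^2: subtract (10/9y)·f_1 from 10/3xy^2 + 20/9xy + 2/3x + 10/3y^3 + 35/9y^2 + 19/9y + 2/3 → 2/3x + 10/3y^3 + 35/9y^2 - 1/9y + 2/3
  leading term x: no divisor's leading term divides it; move 2/3x to the remainder.
  leading term y^3: no divisor's leading term divides it; move 10/3y^3 to the remainder.
  leading term y^2: no divisor's leading term divides it; move 35/9y^2 to the remainder.
  leading term y: no divisor's leading term divides it; move -1/9y to the remainder.
  leading term 1: no divisor's leading term divides it; move 2/3 to the remainder.
  remainder 2/3x + 10/3y^3 + 35/9y^2 - 1/9y + 2/3 ≠ 0; add g_3 = 2/3x + 10/3y^3 + 35/9y^2 - 1/9y + 2/3 to the basis.

S(f_1,g_3): lcm = xy. S = 2/3x - 5y^4 - 35/6y^3 + 1/6y^2 - y + 2/3.
  leading term x: subtract (1)·g_3 from 2/3x - 5y^4 - 35/6y^3 + 1/6y^2 - y + 2/3 → -5y^4 - 55/6y^3 - 67/18y^2 - 8/9y
  leading term y^4: no divisor's leading term divides it; move -5y^4 to the remainder.
  leading term y^3: no divisor's leading term divides it; move -55/6y^3 to the remainder.
  leading term y^2: no divisor's leading term divides it; move -67/18y^2 to the remainder.
  leading term y: no divisor's leading term divides it; move -8/9y to the remainder.
  remainder -5y^4 - 55/6y^3 - 67/18y^2 - 8/9y ≠ 0; add g_4 = -5y^4 - 55/6y^3 - 67/18y^2 - 8/9y to the basis.

The other S-polynomials (S(f_2,g_3), S(f_1,g_4), S(f_2,g_4), S(g_3,g_4)) all reduce to 0 modulo the current basis, so we have a Gröbner basis.
Inter-reduce: drop elements whose leading term is divisible by another's, tail-reduce, and make monic.
Reduced Gröbner basis: {x + 5y^3 + 35/6y^2 - 1/6y + 1, y^4 + 11/6y^3 + 67/90y^2 + 8/45y}.

Buchberger on the second generating set:
h_1 = -21/5x^2 + 20xy + 4x + 14y^2 + 7y + 41/5, LT = x^2.
h_2 = 6xy + 4x + 4, LT = xy.

S(h_1,h_2): lcm = x^2y. S = -2/3x^2 - 100/21xy^2 - 20/21xy - 2/3x - 10/3y^3 - 5/3y^2 - 41/21y.
  leading term x^2: subtract (10/63)·h_1 from -2/3x^2 - 100/21xy^2 - 20/21xy - 2/3x - 10/3y^3 - 5/3y^2 - 41/21y → -100/21xy^2 - 260/63xy - 82/63x - 10/3y^3 - 35/9y^2 - 193/63y - 82/63
  leading term xy^2: subtract (-50/63y)·h_2 from -100/21xy^2 - 260/63xy - 82/63x - 10/3y^3 - 35/9y^2 - 193/63y - 82/63 → -20/21xy - 82/63x - 10/3y^3 - 35/9y^2 + 1/9y - 82/63
  leading term xy: subtract (-10/63)·h_2 from -20/21xy - 82/63x - 10/3y^3 - 35/9y^2 + 1/9y - 82/63 → -2/3x - 10/3y^3 - 35/9y^2 + 1/9y - 2/3
  leading term x: no divisor's leading term divides it; move -2/3x to the remainder.
  leading term y^3: no divisor's leading term divides it; move -10/3y^3 to the remainder.
  leading term y^2: no divisor's leading term divides it; move -35/9y^2 to the remainder.
  leading term y: no divisor's leading term divides it; move 1/9y to the remainder.
  leading term 1: no divisor's leading term divides it; move -2/3 to the remainder.
  remainder -2/3x - 10/3y^3 - 35/9y^2 + 1/9y - 2/3 ≠ 0; add k_3 = -2/3x - 10/3y^3 - 35/9y^2 + 1/9y - 2/3 to the basis.

S(h_2,k_3): lcm = xy. S = 2/3x - 5y^4 - 35/6y^3 + 1/6y^2 - y + 2/3.
  leading term x: subtract (-1)·k_3 from 2/3x - 5y^4 - 35/6y^3 + 1/6y^2 - y + 2/3 → -5y^4 - 55/6y^3 - 67/18y^2 - 8/9y
  leading term y^4: no divisor's leading term divides it; move -5y^4 to the remainder.
  leading term y^3: no divisor's leading term divides it; move -55/6y^3 to the remainder.
  leading term y^2: no divisor's leading term divides it; move -67/18y^2 to the remainder.
  leading term y: no divisor's leading term divides it; move -8/9y to the remainder.
  remainder -5y^4 - 55/6y^3 - 67/18y^2 - 8/9y ≠ 0; add k_4 = -5y^4 - 55/6y^3 - 67/18y^2 - 8/9y to the basis.

The other S-polynomials (S(h_1,k_3), S(h_1,k_4), S(h_2,k_4), S(k_3,k_4)) all reduce to 0 modulo the current basis, so we have a Gröbner basis.
Inter-reduce: drop elements whose leading term is divisible by another's, tail-reduce, and make monic.
Reduced Gröbner basis: {x + 5y^3 + 35/6y^2 - 1/6y + 1, y^4 + 11/6y^3 + 67/90y^2 + 8/45y}.

Same reduced basis, so the two generating sets span the same ideal.

Yes, the ideals are equal.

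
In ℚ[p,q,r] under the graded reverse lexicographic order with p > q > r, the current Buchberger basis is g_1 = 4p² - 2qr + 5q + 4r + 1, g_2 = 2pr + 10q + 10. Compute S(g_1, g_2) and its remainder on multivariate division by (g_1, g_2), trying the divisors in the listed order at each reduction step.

S(g_1, g_2) = -½qr² - 5pq + 5/4qr + r² - 5p + ¼r; remainder on division = -½qr² - 5pq + 5/4qr + r² - 5p + ¼r.

lcm(LM(g_1), LM(g_2)) = p²r.
S = (lcm/LT(g_1))·g_1 − (lcm/LT(g_2))·g_2 = -½qr² - 5pq + 5/4qr + r² - 5p + ¼r.
Reduce S modulo (g_1, g_2) in that order:
  leading term qr²: no divisor's leading term divides it; move -½qr² to the remainder.
  leading term pq: no divisor's leading term divides it; move -5pq to the remainder.
  leading term qr: no divisor's leading term divides it; move 5/4qr to the remainder.
  leading term r²: no divisor's leading term divides it; move r² to the remainder.
  leading term p: no divisor's leading term divides it; move -5p to the remainder.
  leading term r: no divisor's leading term divides it; move ¼r to the remainder.
The remainder -½qr² - 5pq + 5/4qr + r² - 5p + ¼r is nonzero, so it would be added as the next basis element.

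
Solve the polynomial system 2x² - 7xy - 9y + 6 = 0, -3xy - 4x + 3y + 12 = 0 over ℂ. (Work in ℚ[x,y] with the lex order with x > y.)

Compute a lex Gröbner basis by Buchberger's algorithm.
f_1 = 2x² - 7xy - 9y + 6, LT = x².
f_2 = -3xy - 4x + 3y + 12, LT = xy.

S(f_1,f_2): lcm = x²y. S = -4/3x² - 7/2xy² + xy + 4x - 9/2y² + 3y.
  reduce S modulo (f_1, f_2):
  remainder 8/3x - 8y² - 16y + 8 ≠ 0; add h_3 = 8/3x - 8y² - 16y + 8 to the basis.

S(f_2,h_3): lcm = xy. S = 4/3x + 3y³ + 6y² - 4y - 4.
  reduce S modulo (f_1, f_2, h_3):
  remainder 3y³ + 10y² + 4y - 8 ≠ 0; add h_4 = 3y³ + 10y² + 4y - 8 to the basis.

The other S-polynomials (S(f_1,h_3), S(f_1,h_4), S(f_2,h_4), S(h_3,h_4)) all reduce to 0 modulo the current basis, so we have a Gröbner basis.
Inter-reduce: drop elements whose leading term is divisible by another's, tail-reduce, and make monic.
Reduced Gröbner basis: {x - 3y² - 6y + 3, y³ + 10/3y² + 4/3y - 8/3}.

The lex basis is triangular: the last element involves only y. Solving y³ + 10/3y² + 4/3y - 8/3 = 0 gives y ∈ {-2, 2/3}; substituting each value into the earlier elements determines the remaining variables.
  y = -2: the earlier basis element becomes x + 3 = 0, giving x = -3 — point (-3, -2).
  y = 2/3: the earlier basis element becomes x - 7/3 = 0, giving x = 7/3 — point (7/3, 2/3).

{(-3, -2), (7/3, 2/3)}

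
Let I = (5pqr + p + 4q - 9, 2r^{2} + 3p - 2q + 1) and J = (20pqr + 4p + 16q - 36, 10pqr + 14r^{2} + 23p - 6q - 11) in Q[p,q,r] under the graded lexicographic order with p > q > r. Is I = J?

Yes, the ideals are equal.

Two ideals are equal iff their reduced Gröbner bases coincide (the reduced basis is unique for a fixed ordering).
Buchberger on the first generating set:
f_1 = 5pqr + p + 4q - 9, LT = pqr.
f_2 = 2r^{2} + 3p - 2q + 1, LT = r^{2}.

S(f_1,f_2): lcm = pqr^{2}. S = -\tfrac{3}{2}p^{2}q + pq^{2} - \tfrac{1}{2}pq + \tfrac{1}{5}pr + \tfrac{4}{5}qr - \tfrac{9}{5}r.
  leading term p^{2}q: no divisor's leading term divides it; move -\tfrac{3}{2}p^{2}q to the remainder.
  leading term pq^{2}: no divisor's leading term divides it; move pq^{2} to the remainder.
  leading term pq: no divisor's leading term divides it; move -\tfrac{1}{2}pq to the remainder.
  leading term pr: no divisor's leading term divides it; move \tfrac{1}{5}pr to the remainder.
  leading term qr: no divisor's leading term divides it; move \tfrac{4}{5}qr to the remainder.
  leading term r: no divisor's leading term divides it; move -\tfrac{9}{5}r to the remainder.
  remainder -\tfrac{3}{2}p^{2}q + pq^{2} - \tfrac{1}{2}pq + \tfrac{1}{5}pr + \tfrac{4}{5}qr - \tfrac{9}{5}r ≠ 0; add g_3 = -\tfrac{3}{2}p^{2}q + pq^{2} - \tfrac{1}{2}pq + \tfrac{1}{5}pr + \tfrac{4}{5}qr - \tfrac{9}{5}r to the basis.

The other S-polynomials (S(f_1,g_3), S(f_2,g_3)) all reduce to 0 modulo the current basis, so we have a Gröbner basis.
Inter-reduce: drop elements whose leading term is divisible by another's, tail-reduce, and make monic.
Reduced Gröbner basis: {p^{2}q - \tfrac{2}{3}pq^{2} + \tfrac{1}{3}pq - \tfrac{2}{15}pr - \tfrac{8}{15}qr + \tfrac{6}{5}r, pqr + \tfrac{1}{5}p + \tfrac{4}{5}q - \tfrac{9}{5}, r^{2} + \tfrac{3}{2}p - q + \tfrac{1}{2}}.

Buchberger on the second generating set:
h_1 = 20pqr + 4p + 16q - 36, LT = pqr.
h_2 = 10pqr + 14r^{2} + 23p - 6q - 11, LT = pqr.

S(h_1,h_2): lcm = pqr. S = -\tfrac{7}{5}r^{2} - \tfrac{21}{10}p + \tfrac{7}{5}q - \tfrac{7}{10}.
  leading term r^{2}: no divisor's leading term divides it; move -\tfrac{7}{5}r^{2} to the remainder.
  leading term p: no divisor's leading term divides it; move -\tfrac{21}{10}p to the remainder.
  leading term q: no divisor's leading term divides it; move \tfrac{7}{5}q to the remainder.
  leading term 1: no divisor's leading term divides it; move -\tfrac{7}{10} to the remainder.
  remainder -\tfrac{7}{5}r^{2} - \tfrac{21}{10}p + \tfrac{7}{5}q - \tfrac{7}{10} ≠ 0; add k_3 = -\tfrac{7}{5}r^{2} - \tfrac{21}{10}p + \tfrac{7}{5}q - \tfrac{7}{10} to the basis.

S(h_1,k_3): lcm = pqr^{2}. S = -\tfrac{3}{2}p^{2}q + pq^{2} - \tfrac{1}{2}pq + \tfrac{1}{5}pr + \tfrac{4}{5}qr - \tfrac{9}{5}r.
  leading term p^{2}q: no divisor's leading term divides it; move -\tfrac{3}{2}p^{2}q to the remainder.
  leading term pq^{2}: no divisor's leading term divides it; move pq^{2} to the remainder.
  leading term pq: no divisor's leading term divides it; move -\tfrac{1}{2}pq to the remainder.
  leading term pr: no divisor's leading term divides it; move \tfrac{1}{5}pr to the remainder.
  leading term qr: no divisor's leading term divides it; move \tfrac{4}{5}qr to the remainder.
  leading term r: no divisor's leading term divides it; move -\tfrac{9}{5}r to the remainder.
  remainder -\tfrac{3}{2}p^{2}q + pq^{2} - \tfrac{1}{2}pq + \tfrac{1}{5}pr + \tfrac{4}{5}qr - \tfrac{9}{5}r ≠ 0; add k_4 = -\tfrac{3}{2}p^{2}q + pq^{2} - \tfrac{1}{2}pq + \tfrac{1}{5}pr + \tfrac{4}{5}qr - \tfrac{9}{5}r to the basis.

The other S-polynomials (S(h_2,k_3), S(h_1,k_4), S(h_2,k_4), S(k_3,k_4)) all reduce to 0 modulo the current basis, so we have a Gröbner basis.
Inter-reduce: drop elements whose leading term is divisible by another's, tail-reduce, and make monic.
Reduced Gröbner basis: {p^{2}q - \tfrac{2}{3}pq^{2} + \tfrac{1}{3}pq - \tfrac{2}{15}pr - \tfrac{8}{15}qr + \tfrac{6}{5}r, pqr + \tfrac{1}{5}p + \tfrac{4}{5}q - \tfrac{9}{5}, r^{2} + \tfrac{3}{2}p - q + \tfrac{1}{2}}.

These coincide, so the ideals are equal.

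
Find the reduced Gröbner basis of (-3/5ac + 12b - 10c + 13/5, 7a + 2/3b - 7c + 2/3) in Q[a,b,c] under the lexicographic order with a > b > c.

The reduced Gröbner basis is the canonical form of the ideal for this ordering.

f_1 = -3/5ac + 12b - 10c + 13/5, LT = ac.
f_2 = 7a + 2/3b - 7c + 2/3, LT = a.

S(f_1,f_2): lcm = ac. S = -2/21bc - 20b + c^2 + 116/7c - 13/3.
  leading term bc: no divisor's leading term divides it; move -2/21bc to the remainder.
  leading term b: no divisor's leading term divides it; move -20b to the remainder.
  leading term c^2: no divisor's leading term divides it; move c^2 to the remainder.
  leading term c: no divisor's leading term divides it; move 116/7c to the remainder.
  leading term 1: no divisor's leading term divides it; move -13/3 to the remainder.
  remainder -2/21bc - 20b + c^2 + 116/7c - 13/3 ≠ 0; add g_3 = -2/21bc - 20b + c^2 + 116/7c - 13/3 to the basis.

S(f_1,g_3): lcm = abc. S = -210ab + 21/2ac^2 + 174ac - 91/2a - 20b^2 + 50/3bc - 13/3b.
  leading term ab: subtract (-30b)·f_2 from -210ab + 21/2ac^2 + 174ac - 91/2a - 20b^2 + 50/3bc - 13/3b → 21/2ac^2 + 174ac - 91/2a - 580/3bc + 47/3b
  leading term ac^2: subtract (-35/2c)·f_1 from 21/2ac^2 + 174ac - 91/2a - 580/3bc + 47/3b → 174ac - 91/2a + 50/3bc + 47/3b - 175c^2 + 91/2c
  leading term ac: subtract (-290)·f_1 from 174ac - 91/2a + 50/3bc + 47/3b - 175c^2 + 91/2c → -91/2a + 50/3bc + 10487/3b - 175c^2 - 5709/2c + 754
  leading term a: subtract (-13/2)·f_2 from -91/2a + 50/3bc + 10487/3b - 175c^2 - 5709/2c + 754 → 50/3bc + 3500b - 175c^2 - 2900c + 2275/3
  leading term bc: subtract (-175)·g_3 from 50/3bc + 3500b - 175c^2 - 2900c + 2275/3 → 0
  remainder 0.

S(f_2,g_3): leading monomials are coprime, so the S-polynomial reduces to 0 (Buchberger's first criterion).
Every S-polynomial of the final basis reduces to 0, so we have a Gröbner basis.
Inter-reduce: drop elements whose leading term is divisible by another's, tail-reduce, and make monic.

G = {a + 2/21b - c + 2/21, bc + 210b - 21/2c^2 - 174c + 91/2}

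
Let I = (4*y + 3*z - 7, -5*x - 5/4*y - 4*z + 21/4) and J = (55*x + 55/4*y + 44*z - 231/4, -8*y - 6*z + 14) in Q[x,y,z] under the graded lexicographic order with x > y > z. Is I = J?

For a fixed monomial order, each ideal has a unique reduced Gröbner basis; comparing bases decides equality.
Buchberger on the first generating set:
f_1 = 4*y + 3*z - 7, LT = y.
f_2 = -5*x - 5/4*y - 4*z + 21/4, LT = x.

The S-polynomials (S(f_1,f_2)) all reduce to 0 modulo the current basis, so we have a Gröbner basis.
Inter-reduce: drop elements whose leading term is divisible by another's, tail-reduce, and make monic.
Reduced Gröbner basis: {x + 49/80*z - 49/80, y + 3/4*z - 7/4}.

Buchberger on the second generating set:
h_1 = 55*x + 55/4*y + 44*z - 231/4, LT = x.
h_2 = -8*y - 6*z + 14, LT = y.

The S-polynomials (S(h_1,h_2)) all reduce to 0 modulo the current basis, so we have a Gröbner basis.
Inter-reduce: drop elements whose leading term is divisible by another's, tail-reduce, and make monic.
Reduced Gröbner basis: {x + 49/80*z - 49/80, y + 3/4*z - 7/4}.

These coincide, so the ideals are equal.

Yes, the ideals are equal.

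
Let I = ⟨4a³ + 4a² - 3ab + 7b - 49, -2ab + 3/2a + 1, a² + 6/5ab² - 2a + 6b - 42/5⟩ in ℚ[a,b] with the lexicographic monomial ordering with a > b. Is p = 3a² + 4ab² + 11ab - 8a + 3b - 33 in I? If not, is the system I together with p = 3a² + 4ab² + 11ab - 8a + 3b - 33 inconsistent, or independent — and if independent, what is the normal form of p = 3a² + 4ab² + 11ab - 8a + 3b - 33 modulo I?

First compute the reduced Gröbner basis of I by Buchberger's algorithm.
f_1 = 4a³ + 4a² - 3ab + 7b - 49, LT = a³.
f_2 = -2ab + 3/2a + 1, LT = ab.
f_3 = a² + 6/5ab² - 2a + 6b - 42/5, LT = a².

S(f_1,f_2): lcm = a³b. S = ¾a³ + a²b + ½a² - ¾ab² + 7/4b² - 49/4b.
  leading term a³: subtract (3/16)·f_1 from ¾a³ + a²b + ½a² - ¾ab² + 7/4b² - 49/4b → a²b - ¼a² - ¾ab² + 9/16ab + 7/4b² - 217/16b + 147/16
  leading term a²b: subtract (-½a)·f_2 from a²b - ¼a² - ¾ab² + 9/16ab + 7/4b² - 217/16b + 147/16 → ½a² - ¾ab² + 9/16ab + ½a + 7/4b² - 217/16b + 147/16
  leading term a²: subtract (½)·f_3 from ½a² - ¾ab² + 9/16ab + ½a + 7/4b² - 217/16b + 147/16 → -27/20ab² + 9/16ab + 3/2a + 7/4b² - 265/16b + 1071/80
  leading term ab²: subtract (27/40b)·f_2 from -27/20ab² + 9/16ab + 3/2a + 7/4b² - 265/16b + 1071/80 → -9/20ab + 3/2a + 7/4b² - 1379/80b + 1071/80
  leading term ab: subtract (9/40)·f_2 from -9/20ab + 3/2a + 7/4b² - 1379/80b + 1071/80 → 93/80a + 7/4b² - 1379/80b + 1053/80
  leading term a: no divisor's leading term divides it; move 93/80a to the remainder.
  leading term b²: no divisor's leading term divides it; move 7/4b² to the remainder.
  leading term b: no divisor's leading term divides it; move -1379/80b to the remainder.
  leading term 1: no divisor's leading term divides it; move 1053/80 to the remainder.
  remainder 93/80a + 7/4b² - 1379/80b + 1053/80 ≠ 0; add h_4 = 93/80a + 7/4b² - 1379/80b + 1053/80 to the basis.

S(f_1,f_3): lcm = a³. S = -6/5a²b² + 3a² - 27/4ab + 42/5a + 7/4b - 49/4.
  leading term a²b²: subtract (⅗ab)·f_2 from -6/5a²b² + 3a² - 27/4ab + 42/5a + 7/4b - 49/4 → -9/10a²b + 3a² - 147/20ab + 42/5a + 7/4b - 49/4
  leading term a²b: subtract (9/20a)·f_2 from -9/10a²b + 3a² - 147/20ab + 42/5a + 7/4b - 49/4 → 93/40a² - 147/20ab + 159/20a + 7/4b - 49/4
  leading term a²: subtract (93/40)·f_3 from 93/40a² - 147/20ab + 159/20a + 7/4b - 49/4 → -279/100ab² - 147/20ab + 63/5a - 61/5b + 182/25
  leading term ab²: subtract (279/200b)·f_2 from -279/100ab² - 147/20ab + 63/5a - 61/5b + 182/25 → -3777/400ab + 63/5a - 2719/200b + 182/25
  leading term ab: subtract (3777/800)·f_2 from -3777/400ab + 63/5a - 2719/200b + 182/25 → 8829/1600a - 2719/200b + 2047/800
  leading term a: subtract (2943/620)·h_4 from 8829/1600a - 2719/200b + 2047/800 → -20601/2480b² + 676817/9920b - 594413/9920
  leading term b²: no divisor's leading term divides it; move -20601/2480b² to the remainder.
  leading term b: no divisor's leading term divides it; move 676817/9920b to the remainder.
  leading term 1: no divisor's leading term divides it; move -594413/9920 to the remainder.
  remainder -20601/2480b² + 676817/9920b - 594413/9920 ≠ 0; add h_5 = -20601/2480b² + 676817/9920b - 594413/9920 to the basis.

S(f_2,f_3): lcm = a²b. S = -¾a² - 6/5ab³ + 2ab - ½a - 6b² + 42/5b.
  leading term a²: subtract (-¾)·f_3 from -¾a² - 6/5ab³ + 2ab - ½a - 6b² + 42/5b → -6/5ab³ + 9/10ab² + 2ab - 2a - 6b² + 129/10b - 63/10
  leading term ab³: subtract (⅗b²)·f_2 from -6/5ab³ + 9/10ab² + 2ab - 2a - 6b² + 129/10b - 63/10 → 2ab - 2a - 33/5b² + 129/10b - 63/10
  leading term ab: subtract (-1)·f_2 from 2ab - 2a - 33/5b² + 129/10b - 63/10 → -½a - 33/5b² + 129/10b - 53/10
  leading term a: subtract (-40/93)·h_4 from -½a - 33/5b² + 129/10b - 53/10 → -2719/465b² + 2551/465b + 56/155
  leading term b²: subtract (43504/61803)·h_5 from -2719/465b² + 2551/465b + 56/155 → -52582349/1236060b + 52582349/1236060
  leading term b: no divisor's leading term divides it; move -52582349/1236060b to the remainder.
  leading term 1: no divisor's leading term divides it; move 52582349/1236060 to the remainder.
  remainder -52582349/1236060b + 52582349/1236060 ≠ 0; add h_6 = -52582349/1236060b + 52582349/1236060 to the basis.

The other S-polynomials (S(f_1,h_4), S(f_2,h_4), S(f_3,h_4), S(f_1,h_5), S(f_2,h_5), S(f_3,h_5), S(h_4,h_5), S(f_1,h_6), S(f_2,h_6), S(f_3,h_6), S(h_4,h_6), S(h_5,h_6)) all reduce to 0 modulo the current basis, so we have a Gröbner basis.
Inter-reduce: drop elements whose leading term is divisible by another's, tail-reduce, and make monic.
Reduced Gröbner basis: {a - 2, b - 1}.
Label its elements g_1 = a - 2, g_2 = b - 1.

Reduce p = 3a² + 4ab² + 11ab - 8a + 3b - 33 modulo G:
  leading term a²: subtract (3a)·g_1 from 3a² + 4ab² + 11ab - 8a + 3b - 33 → 4ab² + 11ab - 2a + 3b - 33
  leading term ab²: subtract (4b²)·g_1 from 4ab² + 11ab - 2a + 3b - 33 → 11ab - 2a + 8b² + 3b - 33
  leading term ab: subtract (11b)·g_1 from 11ab - 2a + 8b² + 3b - 33 → -2a + 8b² + 25b - 33
  leading term a: subtract (-2)·g_1 from -2a + 8b² + 25b - 33 → 8b² + 25b - 37
  leading term b²: subtract (8b)·g_2 from 8b² + 25b - 37 → 33b - 37
  leading term b: subtract (33)·g_2 from 33b - 37 → -4
  leading term 1: no divisor's leading term divides it; move -4 to the remainder.
  normal form = -4.
The normal form is nonzero, so p ∉ I. Since p minus its normal form lies in I, I + (p) = I + (r) where r = -4; decide whether this ideal is the whole ring.
Here r = -4 is a nonzero constant, hence a unit: 1 ∈ I + (p), the Gröbner basis of I + (p) is {1}, and the enlarged system has no common solution — adjoining p is inconsistent.

The remainder on division by a Gröbner basis is unique — it is the normal form.

Adjoining 3a² + 4ab² + 11ab - 8a + 3b - 33 makes the ideal the whole ring: the system is inconsistent.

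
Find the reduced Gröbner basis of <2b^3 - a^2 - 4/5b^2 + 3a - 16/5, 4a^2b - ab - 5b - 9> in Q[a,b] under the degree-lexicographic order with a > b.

G = {a^4 - 13/4a^3 + 27/10a^2 - 9/2b^2 + 59/20a + 9/5b - 4, a^2b - 1/4ab - 5/4b - 9/4, b^3 - 1/2a^2 - 2/5b^2 + 3/2a - 8/5}

f_1 = 2b^3 - a^2 - 4/5b^2 + 3a - 16/5, LT = b^3.
f_2 = 4a^2b - ab - 5b - 9, LT = a^2b.

S(f_1,f_2): lcm = a^2b^3. S = -1/2a^4 - 2/5a^2b^2 + 1/4ab^3 + 3/2a^3 + 5/4b^3 - 8/5a^2 + 9/4b^2.
  leading term a^4: no divisor's leading term divides it; move -1/2a^4 to the remainder.
  leading term a^2b^2: subtract (-1/10b)·f_2 from -2/5a^2b^2 + 1/4ab^3 + 3/2a^3 + 5/4b^3 - 8/5a^2 + 9/4b^2 → 1/4ab^3 + 3/2a^3 - 1/10ab^2 + 5/4b^3 - 8/5a^2 + 7/4b^2 - 9/10b
  leading term ab^3: subtract (1/8a)·f_1 from 1/4ab^3 + 3/2a^3 - 1/10ab^2 + 5/4b^3 - 8/5a^2 + 7/4b^2 - 9/10b → 13/8a^3 + 5/4b^3 - 79/40a^2 + 7/4b^2 + 2/5a - 9/10b
  leading term a^3: no divisor's leading term divides it; move 13/8a^3 to the remainder.
  leading term b^3: subtract (5/8)·f_1 from 5/4b^3 - 79/40a^2 + 7/4b^2 + 2/5a - 9/10b → -27/20a^2 + 9/4b^2 - 59/40a - 9/10b + 2
  leading term a^2: no divisor's leading term divides it; move -27/20a^2 to the remainder.
  leading term b^2: no divisor's leading term divides it; move 9/4b^2 to the remainder.
  leading term a: no divisor's leading term divides it; move -59/40a to the remainder.
  leading term b: no divisor's leading term divides it; move -9/10b to the remainder.
  leading term 1: no divisor's leading term divides it; move 2 to the remainder.
  remainder -1/2a^4 + 13/8a^3 - 27/20a^2 + 9/4b^2 - 59/40a - 9/10b + 2 ≠ 0; add g_3 = -1/2a^4 + 13/8a^3 - 27/20a^2 + 9/4b^2 - 59/40a - 9/10b + 2 to the basis.

The other S-polynomials (S(f_1,g_3), S(f_2,g_3)) all reduce to 0 modulo the current basis, so we have a Gröbner basis.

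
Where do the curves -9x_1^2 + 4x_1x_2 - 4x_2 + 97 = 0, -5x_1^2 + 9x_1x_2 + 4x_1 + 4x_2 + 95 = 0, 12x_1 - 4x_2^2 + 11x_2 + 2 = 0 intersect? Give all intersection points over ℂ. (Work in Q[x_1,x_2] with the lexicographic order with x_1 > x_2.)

{(3, -2)}

Compute a lex Gröbner basis by Buchberger's algorithm.
f_1 = -9x_1^2 + 4x_1x_2 - 4x_2 + 97, LT = x_1^2.
f_2 = -5x_1^2 + 9x_1x_2 + 4x_1 + 4x_2 + 95, LT = x_1^2.
f_3 = 12x_1 - 4x_2^2 + 11x_2 + 2, LT = x_1.

S(f_1,f_2): lcm = x_1^2. S = 61/45x_1x_2 + 4/5x_1 + 56/45x_2 + 74/9.
  reduce S modulo (f_1, f_2, f_3):
  remainder 61/135x_2^3 - 527/540x_2^2 + 77/270x_2 + 364/45 ≠ 0; add h_4 = 61/135x_2^3 - 527/540x_2^2 + 77/270x_2 + 364/45 to the basis.

S(f_1,f_3): lcm = x_1^2. S = 1/3x_1x_2^2 - 49/36x_1x_2 - 1/6x_1 + 4/9x_2 - 97/9.
  reduce S modulo (f_1, f_2, f_3, h_4):
  remainder -3691/66978x_2^2 - 224311/267912x_2 - 194783/133956 ≠ 0; add h_5 = -3691/66978x_2^2 - 224311/267912x_2 - 194783/133956 to the basis.

S(h_4,h_5): lcm = x_2^3. S = -3907032/225151x_2^2 - 5798778/225151x_2 + 1092/61.
  reduce S modulo (f_1, f_2, f_3, h_4, h_5):
  remainder 3240889740/13623481x_2 + 6481779480/13623481 ≠ 0; add h_6 = 3240889740/13623481x_2 + 6481779480/13623481 to the basis.

The other S-polynomials (S(f_2,f_3), S(f_1,h_4), S(f_2,h_4), S(f_3,h_4), S(f_1,h_5), S(f_2,h_5), S(f_3,h_5), S(f_1,h_6), S(f_2,h_6), S(f_3,h_6), S(h_4,h_6), S(h_5,h_6)) all reduce to 0 modulo the current basis, so we have a Gröbner basis.
Inter-reduce: drop elements whose leading term is divisible by another's, tail-reduce, and make monic.
Reduced Gröbner basis: {x_1 - 3, x_2 + 2}.

Since the basis is lex-ordered, x_2 + 2 is univariate in x_2. Its roots are {-2}. Back-substituting each root into the other basis elements fixes the other coordinates.
  x_2 = -2: the earlier basis element becomes x_1 - 3 = 0, giving x_1 = 3 — point (3, -2).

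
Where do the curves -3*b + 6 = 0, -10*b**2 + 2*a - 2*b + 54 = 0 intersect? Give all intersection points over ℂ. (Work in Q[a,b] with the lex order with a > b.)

Compute a lex Gröbner basis by Buchberger's algorithm.
f_1 = -3*b + 6, LT = b.
f_2 = 2*a - 10*b**2 - 2*b + 54, LT = a.

The S-polynomials (S(f_1,f_2)) all reduce to 0 modulo the current basis, so we have a Gröbner basis.
Inter-reduce: drop elements whose leading term is divisible by another's, tail-reduce, and make monic.
Reduced Gröbner basis: {a + 5, b - 2}.

A lex Gröbner basis eliminates variables successively. Here b - 2 depends only on b, with roots {2}; lifting each root through the earlier basis elements recovers the full solutions.
  b = 2: the earlier basis element becomes a + 5 = 0, giving a = -5 — point (-5, 2).

{(-5, 2)}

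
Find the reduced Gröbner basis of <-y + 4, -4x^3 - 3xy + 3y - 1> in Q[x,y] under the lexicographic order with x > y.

G = {x^3 + 3x - 11/4, y - 4}

f_1 = -y + 4, LT = y.
f_2 = -4x^3 - 3xy + 3y - 1, LT = x^3.

The S-polynomials (S(f_1,f_2)) all reduce to 0 modulo the current basis, so we have a Gröbner basis.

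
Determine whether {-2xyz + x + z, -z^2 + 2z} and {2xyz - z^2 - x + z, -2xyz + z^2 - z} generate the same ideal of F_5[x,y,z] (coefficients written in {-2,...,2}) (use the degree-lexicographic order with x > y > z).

No, the ideals differ.

Two ideals are equal iff their reduced Gröbner bases coincide (the reduced basis is unique for a fixed ordering).
Buchberger on the first generating set:
f_1 = -2xyz + x + z, LT = xyz.
f_2 = -z^2 + 2z, LT = z^2.

S(f_1,f_2): lcm = xyz^2. S = 2xyz + 2xz + 2z^2.
  leading term xyz: subtract (-1)·f_1 from 2xyz + 2xz + 2z^2 → 2xz + 2z^2 + x + z
  leading term xz: no divisor's leading term divides it; move 2xz to the remainder.
  leading term z^2: subtract (-2)·f_2 from 2z^2 + x + z → x
  leading term x: no divisor's leading term divides it; move x to the remainder.
  remainder 2xz + x ≠ 0; add g_3 = 2xz + x to the basis.

S(f_1,g_3): lcm = xyz. S = 2xy + 2x + 2z.
  leading term xy: no divisor's leading term divides it; move 2xy to the remainder.
  leading term x: no divisor's leading term divides it; move 2x to the remainder.
  leading term z: no divisor's leading term divides it; move 2z to the remainder.
  remainder 2xy + 2x + 2z ≠ 0; add g_4 = 2xy + 2x + 2z to the basis.

S(f_2,g_3): lcm = xz^2. S = 0.
  remainder 0.

S(f_1,g_4): lcm = xyz. S = -xz - z^2 + 2x + 2z.
  leading term xz: subtract (2)·g_3 from -xz - z^2 + 2x + 2z → -z^2 + 2z
  leading term z^2: subtract (1)·f_2 from -z^2 + 2z → 0
  remainder 0.

S(f_2,g_4): leading monomials are coprime, so the S-polynomial reduces to 0 (Buchberger's first criterion).
S(g_3,g_4): lcm = xyz. S = -2xy - xz - z^2.
  leading term xy: subtract (-1)·g_4 from -2xy - xz - z^2 → -xz - z^2 + 2x + 2z
  leading term xz: subtract (2)·g_3 from -xz - z^2 + 2x + 2z → -z^2 + 2z
  leading term z^2: subtract (1)·f_2 from -z^2 + 2z → 0
  remainder 0.

Every S-polynomial of the final basis reduces to 0, so we have a Gröbner basis.
Inter-reduce: drop elements whose leading term is divisible by another's, tail-reduce, and make monic.
Reduced Gröbner basis: {xy + x + z, xz - 2x, z^2 - 2z}.

Buchberger on the second generating set:
h_1 = 2xyz - z^2 - x + z, LT = xyz.
h_2 = -2xyz + z^2 - z, LT = xyz.

S(h_1,h_2): lcm = xyz. S = 2x.
  leading term x: no divisor's leading term divides it; move 2x to the remainder.
  remainder 2x ≠ 0; add k_3 = 2x to the basis.

S(h_1,k_3): lcm = xyz. S = 2z^2 + 2x - 2z.
  leading term z^2: no divisor's leading term divides it; move 2z^2 to the remainder.
  leading term x: subtract (1)·k_3 from 2x - 2z → -2z
  leading term z: no divisor's leading term divides it; move -2z to the remainder.
  remainder 2z^2 - 2z ≠ 0; add k_4 = 2z^2 - 2z to the basis.

S(h_2,k_3): lcm = xyz. S = 2z^2 - 2z.
  leading term z^2: subtract (1)·k_4 from 2z^2 - 2z → 0
  remainder 0.

S(h_1,k_4): lcm = xyz^2. S = xyz + 2z^3 + 2xz - 2z^2.
  leading term xyz: subtract (-2)·h_1 from xyz + 2z^3 + 2xz - 2z^2 → 2z^3 + 2xz + z^2 - 2x + 2z
  leading term z^3: subtract (z)·k_4 from 2z^3 + 2xz + z^2 - 2x + 2z → 2xz - 2z^2 - 2x + 2z
  leading term xz: subtract (z)·k_3 from 2xz - 2z^2 - 2x + 2z → -2z^2 - 2x + 2z
  leading term z^2: subtract (-1)·k_4 from -2z^2 - 2x + 2z → -2x
  leading term x: subtract (-1)·k_3 from -2x → 0
  remainder 0.

S(h_2,k_4): lcm = xyz^2. S = xyz + 2z^3 - 2z^2.
  leading term xyz: subtract (-2)·h_1 from xyz + 2z^3 - 2z^2 → 2z^3 + z^2 - 2x + 2z
  leading term z^3: subtract (z)·k_4 from 2z^3 + z^2 - 2x + 2z → -2z^2 - 2x + 2z
  leading term z^2: subtract (-1)·k_4 from -2z^2 - 2x + 2z → -2x
  leading term x: subtract (-1)·k_3 from -2x → 0
  remainder 0.

S(k_3,k_4): leading monomials are coprime, so the S-polynomial reduces to 0 (Buchberger's first criterion).
Every S-polynomial of the final basis reduces to 0, so we have a Gröbner basis.
Inter-reduce: drop elements whose leading term is divisible by another's, tail-reduce, and make monic.
Reduced Gröbner basis: {z^2 - z, x}.

These differ, so the ideals are not equal.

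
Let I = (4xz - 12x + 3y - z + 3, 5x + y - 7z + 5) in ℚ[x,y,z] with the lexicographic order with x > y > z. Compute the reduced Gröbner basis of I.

f_1 = 4xz - 12x + 3y - z + 3, LT = xz.
f_2 = 5x + y - 7z + 5, LT = x.

S(f_1,f_2): lcm = xz. S = -3x - ⅕yz + ¾y + 7/5z² - 5/4z + ¾.
  leading term x: subtract (-⅗)·f_2 from -3x - ⅕yz + ¾y + 7/5z² - 5/4z + ¾ → -⅕yz + 27/20y + 7/5z² - 109/20z + 15/4
  leading term yz: no divisor's leading term divides it; move -⅕yz to the remainder.
  leading term y: no divisor's leading term divides it; move 27/20y to the remainder.
  leading term z²: no divisor's leading term divides it; move 7/5z² to the remainder.
  leading term z: no divisor's leading term divides it; move -109/20z to the remainder.
  leading term 1: no divisor's leading term divides it; move 15/4 to the remainder.
  remainder -⅕yz + 27/20y + 7/5z² - 109/20z + 15/4 ≠ 0; add g_3 = -⅕yz + 27/20y + 7/5z² - 109/20z + 15/4 to the basis.

The other S-polynomials (S(f_1,g_3), S(f_2,g_3)) all reduce to 0 modulo the current basis, so we have a Gröbner basis.
Inter-reduce: drop elements whose leading term is divisible by another's, tail-reduce, and make monic.

G = {x + ⅕y - 7/5z + 1, yz - 27/4y - 7z² + 109/4z - 75/4}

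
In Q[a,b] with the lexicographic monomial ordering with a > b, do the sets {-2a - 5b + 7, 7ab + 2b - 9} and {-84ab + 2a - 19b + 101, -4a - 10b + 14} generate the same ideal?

Since reduced Gröbner bases are canonical representatives of ideals under a given ordering, it suffices to compute and compare them.
Buchberger on the first generating set:
f_1 = -2a - 5b + 7, LT = a.
f_2 = 7ab + 2b - 9, LT = ab.

S(f_1,f_2): lcm = ab. S = \tfrac{5}{2}b^{2} - \tfrac{53}{14}b + \tfrac{9}{7}.
  leading term b^{2}: no divisor's leading term divides it; move \tfrac{5}{2}b^{2} to the remainder.
  leading term b: no divisor's leading term divides it; move -\tfrac{53}{14}b to the remainder.
  leading term 1: no divisor's leading term divides it; move \tfrac{9}{7} to the remainder.
  remainder \tfrac{5}{2}b^{2} - \tfrac{53}{14}b + \tfrac{9}{7} ≠ 0; add g_3 = \tfrac{5}{2}b^{2} - \tfrac{53}{14}b + \tfrac{9}{7} to the basis.

The other S-polynomials (S(f_1,g_3), S(f_2,g_3)) all reduce to 0 modulo the current basis, so we have a Gröbner basis.
Inter-reduce: drop elements whose leading term is divisible by another's, tail-reduce, and make monic.
Reduced Gröbner basis: {a + \tfrac{5}{2}b - \tfrac{7}{2}, b^{2} - \tfrac{53}{35}b + \tfrac{18}{35}}.

Buchberger on the second generating set:
h_1 = -84ab + 2a - 19b + 101, LT = ab.
h_2 = -4a - 10b + 14, LT = a.

S(h_1,h_2): lcm = ab. S = -\tfrac{1}{42}a - \tfrac{5}{2}b^{2} + \tfrac{313}{84}b - \tfrac{101}{84}.
  leading term a: subtract (\tfrac{1}{168})·h_2 from -\tfrac{1}{42}a - \tfrac{5}{2}b^{2} + \tfrac{313}{84}b - \tfrac{101}{84} → -\tfrac{5}{2}b^{2} + \tfrac{53}{14}b - \tfrac{9}{7}
  leading term b^{2}: no divisor's leading term divides it; move -\tfrac{5}{2}b^{2} to the remainder.
  leading term b: no divisor's leading term divides it; move \tfrac{53}{14}b to the remainder.
  leading term 1: no divisor's leading term divides it; move -\tfrac{9}{7} to the remainder.
  remainder -\tfrac{5}{2}b^{2} + \tfrac{53}{14}b - \tfrac{9}{7} ≠ 0; add k_3 = -\tfrac{5}{2}b^{2} + \tfrac{53}{14}b - \tfrac{9}{7} to the basis.

The other S-polynomials (S(h_1,k_3), S(h_2,k_3)) all reduce to 0 modulo the current basis, so we have a Gröbner basis.
Inter-reduce: drop elements whose leading term is divisible by another's, tail-reduce, and make monic.
Reduced Gröbner basis: {a + \tfrac{5}{2}b - \tfrac{7}{2}, b^{2} - \tfrac{53}{35}b + \tfrac{18}{35}}.

The two bases agree; hence the ideals are identical.

Yes, the ideals are equal.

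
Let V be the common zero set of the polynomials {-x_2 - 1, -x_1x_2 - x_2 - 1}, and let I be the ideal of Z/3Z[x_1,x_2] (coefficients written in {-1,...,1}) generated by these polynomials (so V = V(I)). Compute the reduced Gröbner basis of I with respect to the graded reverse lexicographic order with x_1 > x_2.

f_1 = -x_2 - 1, LT = x_2.
f_2 = -x_1x_2 - x_2 - 1, LT = x_1x_2.

S(f_1,f_2): lcm = x_1x_2. S = x_1 - x_2 - 1.
  leading term x_1: no divisor's leading term divides it; move x_1 to the remainder.
  leading term x_2: subtract (1)·f_1 from -x_2 - 1 → 0
  remainder x_1 ≠ 0; add g_3 = x_1 to the basis.

The other S-polynomials (S(f_1,g_3), S(f_2,g_3)) all reduce to 0 modulo the current basis, so we have a Gröbner basis.
Inter-reduce: drop elements whose leading term is divisible by another's, tail-reduce, and make monic.

G = {x_1, x_2 + 1}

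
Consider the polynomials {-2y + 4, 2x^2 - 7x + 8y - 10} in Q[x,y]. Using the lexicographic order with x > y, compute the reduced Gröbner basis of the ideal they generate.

G = {x^2 - 7/2x + 3, y - 2}

f_1 = -2y + 4, LT = y.
f_2 = 2x^2 - 7x + 8y - 10, LT = x^2.

The S-polynomials (S(f_1,f_2)) all reduce to 0 modulo the current basis, so we have a Gröbner basis.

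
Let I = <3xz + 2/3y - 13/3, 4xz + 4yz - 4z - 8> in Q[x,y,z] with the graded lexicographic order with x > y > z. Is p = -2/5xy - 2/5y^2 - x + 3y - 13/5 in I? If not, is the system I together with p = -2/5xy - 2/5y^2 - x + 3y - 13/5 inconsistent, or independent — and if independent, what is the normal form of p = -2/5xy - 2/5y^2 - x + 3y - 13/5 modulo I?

-2/5xy - 2/5y^2 - x + 3y - 13/5 lies in I (it reduces to 0).

First compute the reduced Gröbner basis of I by Buchberger's algorithm.
f_1 = 3xz + 2/3y - 13/3, LT = xz.
f_2 = 4xz + 4yz - 4z - 8, LT = xz.

S(f_1,f_2): lcm = xz. S = -yz + 2/9y + z + 5/9.
  reduce S modulo (f_1, f_2):
  remainder -yz + 2/9y + z + 5/9 ≠ 0; add h_3 = -yz + 2/9y + z + 5/9 to the basis.

S(f_1,h_3): lcm = xyz. S = 2/9xy + xz + 2/9y^2 + 5/9x - 13/9y.
  reduce S modulo (f_1, f_2, h_3):
  remainder 2/9xy + 2/9y^2 + 5/9x - 5/3y + 13/9 ≠ 0; add h_4 = 2/9xy + 2/9y^2 + 5/9x - 5/3y + 13/9 to the basis.

The other S-polynomials (S(f_2,h_3), S(f_1,h_4), S(f_2,h_4), S(h_3,h_4)) all reduce to 0 modulo the current basis, so we have a Gröbner basis.
Inter-reduce: drop elements whose leading term is divisible by another's, tail-reduce, and make monic.
Reduced Gröbner basis: {xy + y^2 + 5/2x - 15/2y + 13/2, xz + 2/9y - 13/9, yz - 2/9y - z - 5/9}.
Label its elements g_1 = xy + y^2 + 5/2x - 15/2y + 13/2, g_2 = xz + 2/9y - 13/9, g_3 = yz - 2/9y - z - 5/9.

Reduce p = -2/5xy - 2/5y^2 - x + 3y - 13/5 modulo G:
  leading term xy: subtract (-2/5)·g_1 from -2/5xy - 2/5y^2 - x + 3y - 13/5 → 0
  normal form = 0.
Since the normal form is 0, p ∈ I.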